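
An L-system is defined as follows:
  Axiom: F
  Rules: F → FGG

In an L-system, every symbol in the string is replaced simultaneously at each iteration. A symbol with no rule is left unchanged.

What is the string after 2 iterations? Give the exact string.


Step 0: F
Step 1: FGG
Step 2: FGGGG

Answer: FGGGG


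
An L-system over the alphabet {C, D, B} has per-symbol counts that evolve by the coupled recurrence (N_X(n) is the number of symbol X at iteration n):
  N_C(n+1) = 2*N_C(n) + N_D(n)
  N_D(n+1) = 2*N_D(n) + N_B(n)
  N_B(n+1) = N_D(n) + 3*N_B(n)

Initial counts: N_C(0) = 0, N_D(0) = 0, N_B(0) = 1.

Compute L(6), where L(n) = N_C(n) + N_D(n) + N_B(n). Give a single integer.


Answer: 3186

Derivation:
Step 0: N_C=0, N_D=0, N_B=1, L=1
Step 1: N_C=0, N_D=1, N_B=3, L=4
Step 2: N_C=1, N_D=5, N_B=10, L=16
Step 3: N_C=7, N_D=20, N_B=35, L=62
Step 4: N_C=34, N_D=75, N_B=125, L=234
Step 5: N_C=143, N_D=275, N_B=450, L=868
Step 6: N_C=561, N_D=1000, N_B=1625, L=3186


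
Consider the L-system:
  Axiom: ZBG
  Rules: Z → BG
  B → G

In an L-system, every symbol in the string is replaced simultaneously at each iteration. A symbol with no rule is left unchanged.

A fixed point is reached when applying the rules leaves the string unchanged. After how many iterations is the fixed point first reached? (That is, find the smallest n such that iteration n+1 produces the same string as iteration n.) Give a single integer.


Step 0: ZBG
Step 1: BGGG
Step 2: GGGG
Step 3: GGGG  (unchanged — fixed point at step 2)

Answer: 2


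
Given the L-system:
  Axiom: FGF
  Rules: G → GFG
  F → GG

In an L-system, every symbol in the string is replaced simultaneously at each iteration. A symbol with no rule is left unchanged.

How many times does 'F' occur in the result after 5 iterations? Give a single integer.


Answer: 108

Derivation:
Step 0: FGF  (2 'F')
Step 1: GGGFGGG  (1 'F')
Step 2: GFGGFGGFGGGGFGGFGGFG  (6 'F')
Step 3: GFGGGGFGGFGGGGFGGFGGGGFGGFGGFGGFGGGGFGGFGGGGFGGFGGGGFG  (14 'F')
Step 4: GFGGGGFGGFGGFGGFGGGGFGGFGGGGFGGFGGFGGFGGGGFGGFGGGGFGGFGGFGGFGGGGFGGFGGGGFGGFGGGGFGGFGGGGFGGFGGFGGFGGGGFGGFGGGGFGGFGGFGGFGGGGFGGFGGGGFGGFGGFGGFGGGGFG  (40 'F')
Step 5: GFGGGGFGGFGGFGGFGGGGFGGFGGGGFGGFGGGGFGGFGGGGFGGFGGFGGFGGGGFGGFGGGGFGGFGGFGGFGGGGFGGFGGGGFGGFGGGGFGGFGGGGFGGFGGFGGFGGGGFGGFGGGGFGGFGGFGGFGGGGFGGFGGGGFGGFGGGGFGGFGGGGFGGFGGFGGFGGGGFGGFGGGGFGGFGGFGGFGGGGFGGFGGGGFGGFGGFGGFGGGGFGGFGGGGFGGFGGFGGFGGGGFGGFGGGGFGGFGGGGFGGFGGGGFGGFGGFGGFGGGGFGGFGGGGFGGFGGFGGFGGGGFGGFGGGGFGGFGGGGFGGFGGGGFGGFGGFGGFGGGGFGGFGGGGFGGFGGFGGFGGGGFGGFGGGGFGGFGGGGFGGFGGGGFGGFGGFGGFGGGGFG  (108 'F')


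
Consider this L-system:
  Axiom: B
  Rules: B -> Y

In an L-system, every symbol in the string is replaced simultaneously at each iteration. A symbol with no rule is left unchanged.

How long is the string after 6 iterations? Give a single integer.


Answer: 1

Derivation:
Step 0: length = 1
Step 1: length = 1
Step 2: length = 1
Step 3: length = 1
Step 4: length = 1
Step 5: length = 1
Step 6: length = 1


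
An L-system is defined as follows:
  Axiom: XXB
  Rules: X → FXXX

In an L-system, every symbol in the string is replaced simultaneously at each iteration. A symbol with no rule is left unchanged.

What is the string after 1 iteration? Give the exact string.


Step 0: XXB
Step 1: FXXXFXXXB

Answer: FXXXFXXXB


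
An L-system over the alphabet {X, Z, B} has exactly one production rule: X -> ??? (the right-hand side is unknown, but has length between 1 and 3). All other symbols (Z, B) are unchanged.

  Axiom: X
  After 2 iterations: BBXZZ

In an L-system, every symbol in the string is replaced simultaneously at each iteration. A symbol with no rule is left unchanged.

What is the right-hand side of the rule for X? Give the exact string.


Answer: BXZ

Derivation:
Trying X -> BXZ:
  Step 0: X
  Step 1: BXZ
  Step 2: BBXZZ
Matches the given result.


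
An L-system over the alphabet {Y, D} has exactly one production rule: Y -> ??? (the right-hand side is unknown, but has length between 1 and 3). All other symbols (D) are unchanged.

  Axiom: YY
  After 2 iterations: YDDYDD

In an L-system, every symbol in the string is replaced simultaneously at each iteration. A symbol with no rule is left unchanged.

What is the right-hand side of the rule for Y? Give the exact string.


Trying Y -> YD:
  Step 0: YY
  Step 1: YDYD
  Step 2: YDDYDD
Matches the given result.

Answer: YD


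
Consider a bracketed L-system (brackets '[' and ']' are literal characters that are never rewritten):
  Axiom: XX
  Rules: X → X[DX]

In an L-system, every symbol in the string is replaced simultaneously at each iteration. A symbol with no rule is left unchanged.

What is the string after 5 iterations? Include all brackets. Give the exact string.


Step 0: XX
Step 1: X[DX]X[DX]
Step 2: X[DX][DX[DX]]X[DX][DX[DX]]
Step 3: X[DX][DX[DX]][DX[DX][DX[DX]]]X[DX][DX[DX]][DX[DX][DX[DX]]]
Step 4: X[DX][DX[DX]][DX[DX][DX[DX]]][DX[DX][DX[DX]][DX[DX][DX[DX]]]]X[DX][DX[DX]][DX[DX][DX[DX]]][DX[DX][DX[DX]][DX[DX][DX[DX]]]]
Step 5: X[DX][DX[DX]][DX[DX][DX[DX]]][DX[DX][DX[DX]][DX[DX][DX[DX]]]][DX[DX][DX[DX]][DX[DX][DX[DX]]][DX[DX][DX[DX]][DX[DX][DX[DX]]]]]X[DX][DX[DX]][DX[DX][DX[DX]]][DX[DX][DX[DX]][DX[DX][DX[DX]]]][DX[DX][DX[DX]][DX[DX][DX[DX]]][DX[DX][DX[DX]][DX[DX][DX[DX]]]]]

Answer: X[DX][DX[DX]][DX[DX][DX[DX]]][DX[DX][DX[DX]][DX[DX][DX[DX]]]][DX[DX][DX[DX]][DX[DX][DX[DX]]][DX[DX][DX[DX]][DX[DX][DX[DX]]]]]X[DX][DX[DX]][DX[DX][DX[DX]]][DX[DX][DX[DX]][DX[DX][DX[DX]]]][DX[DX][DX[DX]][DX[DX][DX[DX]]][DX[DX][DX[DX]][DX[DX][DX[DX]]]]]


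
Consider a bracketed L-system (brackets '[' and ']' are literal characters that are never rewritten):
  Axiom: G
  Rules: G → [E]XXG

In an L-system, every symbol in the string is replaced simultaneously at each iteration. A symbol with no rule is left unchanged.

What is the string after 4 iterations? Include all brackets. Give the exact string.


Answer: [E]XX[E]XX[E]XX[E]XXG

Derivation:
Step 0: G
Step 1: [E]XXG
Step 2: [E]XX[E]XXG
Step 3: [E]XX[E]XX[E]XXG
Step 4: [E]XX[E]XX[E]XX[E]XXG


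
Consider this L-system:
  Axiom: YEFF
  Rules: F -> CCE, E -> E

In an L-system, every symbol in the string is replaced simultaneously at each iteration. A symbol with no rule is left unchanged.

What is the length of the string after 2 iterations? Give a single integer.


Answer: 8

Derivation:
Step 0: length = 4
Step 1: length = 8
Step 2: length = 8


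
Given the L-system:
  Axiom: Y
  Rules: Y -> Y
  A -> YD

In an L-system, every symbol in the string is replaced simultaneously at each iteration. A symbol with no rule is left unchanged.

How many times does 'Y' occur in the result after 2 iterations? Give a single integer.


Answer: 1

Derivation:
Step 0: Y  (1 'Y')
Step 1: Y  (1 'Y')
Step 2: Y  (1 'Y')


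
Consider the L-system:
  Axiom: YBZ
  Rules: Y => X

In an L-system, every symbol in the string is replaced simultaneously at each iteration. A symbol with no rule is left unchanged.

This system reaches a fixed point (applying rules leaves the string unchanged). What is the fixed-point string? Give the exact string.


Answer: XBZ

Derivation:
Step 0: YBZ
Step 1: XBZ
Step 2: XBZ  (unchanged — fixed point at step 1)


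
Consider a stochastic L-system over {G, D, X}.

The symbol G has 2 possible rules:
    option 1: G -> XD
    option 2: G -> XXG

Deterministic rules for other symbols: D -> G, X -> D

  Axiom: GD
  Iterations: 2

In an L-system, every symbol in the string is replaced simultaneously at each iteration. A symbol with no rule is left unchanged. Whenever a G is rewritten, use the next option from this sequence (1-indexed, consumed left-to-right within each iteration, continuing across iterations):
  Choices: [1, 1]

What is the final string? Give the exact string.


Step 0: GD
Step 1: XDG  (used choices [1])
Step 2: DGXD  (used choices [1])

Answer: DGXD


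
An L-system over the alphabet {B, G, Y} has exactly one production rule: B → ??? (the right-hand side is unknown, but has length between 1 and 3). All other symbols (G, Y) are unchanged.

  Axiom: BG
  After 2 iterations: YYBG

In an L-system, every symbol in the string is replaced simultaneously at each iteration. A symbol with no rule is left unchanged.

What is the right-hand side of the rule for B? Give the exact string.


Trying B → YB:
  Step 0: BG
  Step 1: YBG
  Step 2: YYBG
Matches the given result.

Answer: YB


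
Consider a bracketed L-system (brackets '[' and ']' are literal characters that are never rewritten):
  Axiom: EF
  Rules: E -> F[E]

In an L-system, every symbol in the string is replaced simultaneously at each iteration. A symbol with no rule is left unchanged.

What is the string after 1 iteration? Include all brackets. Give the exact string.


Answer: F[E]F

Derivation:
Step 0: EF
Step 1: F[E]F


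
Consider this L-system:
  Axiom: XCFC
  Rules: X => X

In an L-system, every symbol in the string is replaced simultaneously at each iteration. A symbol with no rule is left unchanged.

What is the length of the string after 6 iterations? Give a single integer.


Answer: 4

Derivation:
Step 0: length = 4
Step 1: length = 4
Step 2: length = 4
Step 3: length = 4
Step 4: length = 4
Step 5: length = 4
Step 6: length = 4


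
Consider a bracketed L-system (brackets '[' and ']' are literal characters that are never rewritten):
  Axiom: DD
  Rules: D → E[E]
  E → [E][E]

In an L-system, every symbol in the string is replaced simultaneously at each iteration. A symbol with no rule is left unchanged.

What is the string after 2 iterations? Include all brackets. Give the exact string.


Step 0: DD
Step 1: E[E]E[E]
Step 2: [E][E][[E][E]][E][E][[E][E]]

Answer: [E][E][[E][E]][E][E][[E][E]]


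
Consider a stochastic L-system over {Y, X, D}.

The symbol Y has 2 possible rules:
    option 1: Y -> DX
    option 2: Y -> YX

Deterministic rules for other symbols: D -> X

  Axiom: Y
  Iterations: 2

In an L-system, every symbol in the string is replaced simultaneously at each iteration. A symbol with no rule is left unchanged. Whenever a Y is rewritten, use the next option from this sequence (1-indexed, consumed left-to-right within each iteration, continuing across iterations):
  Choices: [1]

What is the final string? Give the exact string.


Answer: XX

Derivation:
Step 0: Y
Step 1: DX  (used choices [1])
Step 2: XX  (used choices [])


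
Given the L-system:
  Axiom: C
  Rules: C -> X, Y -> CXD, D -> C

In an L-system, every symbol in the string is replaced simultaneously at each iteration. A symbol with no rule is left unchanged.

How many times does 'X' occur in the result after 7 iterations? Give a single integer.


Answer: 1

Derivation:
Step 0: C  (0 'X')
Step 1: X  (1 'X')
Step 2: X  (1 'X')
Step 3: X  (1 'X')
Step 4: X  (1 'X')
Step 5: X  (1 'X')
Step 6: X  (1 'X')
Step 7: X  (1 'X')


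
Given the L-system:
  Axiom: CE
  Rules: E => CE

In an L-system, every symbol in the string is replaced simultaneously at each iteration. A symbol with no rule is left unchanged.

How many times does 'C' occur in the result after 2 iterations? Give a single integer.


Step 0: CE  (1 'C')
Step 1: CCE  (2 'C')
Step 2: CCCE  (3 'C')

Answer: 3


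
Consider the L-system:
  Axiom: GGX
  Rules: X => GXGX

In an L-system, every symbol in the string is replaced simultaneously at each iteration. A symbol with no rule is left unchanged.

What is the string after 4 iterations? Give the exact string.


Step 0: GGX
Step 1: GGGXGX
Step 2: GGGGXGXGGXGX
Step 3: GGGGGXGXGGXGXGGGXGXGGXGX
Step 4: GGGGGGXGXGGXGXGGGXGXGGXGXGGGGXGXGGXGXGGGXGXGGXGX

Answer: GGGGGGXGXGGXGXGGGXGXGGXGXGGGGXGXGGXGXGGGXGXGGXGX


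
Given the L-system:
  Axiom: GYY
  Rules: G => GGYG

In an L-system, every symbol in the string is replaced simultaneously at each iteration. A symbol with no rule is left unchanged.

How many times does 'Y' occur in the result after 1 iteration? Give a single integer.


Step 0: GYY  (2 'Y')
Step 1: GGYGYY  (3 'Y')

Answer: 3


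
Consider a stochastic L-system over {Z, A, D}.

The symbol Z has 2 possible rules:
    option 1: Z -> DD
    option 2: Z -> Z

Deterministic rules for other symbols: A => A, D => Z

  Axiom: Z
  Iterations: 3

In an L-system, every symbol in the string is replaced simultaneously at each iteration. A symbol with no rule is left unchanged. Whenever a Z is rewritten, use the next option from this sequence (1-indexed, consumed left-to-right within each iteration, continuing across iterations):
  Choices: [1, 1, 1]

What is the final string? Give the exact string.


Step 0: Z
Step 1: DD  (used choices [1])
Step 2: ZZ  (used choices [])
Step 3: DDDD  (used choices [1, 1])

Answer: DDDD


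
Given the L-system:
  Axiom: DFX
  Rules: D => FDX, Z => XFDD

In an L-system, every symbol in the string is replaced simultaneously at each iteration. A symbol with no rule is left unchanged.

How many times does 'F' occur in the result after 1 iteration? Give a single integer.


Answer: 2

Derivation:
Step 0: DFX  (1 'F')
Step 1: FDXFX  (2 'F')


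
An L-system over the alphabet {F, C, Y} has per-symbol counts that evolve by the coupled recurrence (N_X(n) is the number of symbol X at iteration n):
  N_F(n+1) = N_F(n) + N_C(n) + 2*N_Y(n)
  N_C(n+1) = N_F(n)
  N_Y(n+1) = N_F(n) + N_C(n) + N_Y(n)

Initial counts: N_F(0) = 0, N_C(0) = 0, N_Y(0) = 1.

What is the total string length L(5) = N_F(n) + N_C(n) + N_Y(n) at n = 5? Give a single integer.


Step 0: N_F=0, N_C=0, N_Y=1, L=1
Step 1: N_F=2, N_C=0, N_Y=1, L=3
Step 2: N_F=4, N_C=2, N_Y=3, L=9
Step 3: N_F=12, N_C=4, N_Y=9, L=25
Step 4: N_F=34, N_C=12, N_Y=25, L=71
Step 5: N_F=96, N_C=34, N_Y=71, L=201

Answer: 201


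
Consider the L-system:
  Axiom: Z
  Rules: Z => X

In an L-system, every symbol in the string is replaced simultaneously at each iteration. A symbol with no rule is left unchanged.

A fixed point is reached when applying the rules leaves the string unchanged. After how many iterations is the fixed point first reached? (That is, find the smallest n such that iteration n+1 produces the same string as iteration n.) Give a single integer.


Step 0: Z
Step 1: X
Step 2: X  (unchanged — fixed point at step 1)

Answer: 1


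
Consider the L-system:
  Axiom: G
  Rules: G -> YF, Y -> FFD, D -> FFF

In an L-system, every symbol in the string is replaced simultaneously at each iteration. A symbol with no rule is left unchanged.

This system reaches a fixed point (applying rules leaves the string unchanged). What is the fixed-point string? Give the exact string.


Answer: FFFFFF

Derivation:
Step 0: G
Step 1: YF
Step 2: FFDF
Step 3: FFFFFF
Step 4: FFFFFF  (unchanged — fixed point at step 3)


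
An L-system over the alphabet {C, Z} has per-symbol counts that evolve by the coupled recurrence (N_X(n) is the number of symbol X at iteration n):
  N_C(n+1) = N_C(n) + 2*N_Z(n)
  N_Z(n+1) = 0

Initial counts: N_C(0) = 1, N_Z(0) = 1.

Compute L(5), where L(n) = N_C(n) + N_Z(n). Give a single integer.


Step 0: N_C=1, N_Z=1, L=2
Step 1: N_C=3, N_Z=0, L=3
Step 2: N_C=3, N_Z=0, L=3
Step 3: N_C=3, N_Z=0, L=3
Step 4: N_C=3, N_Z=0, L=3
Step 5: N_C=3, N_Z=0, L=3

Answer: 3


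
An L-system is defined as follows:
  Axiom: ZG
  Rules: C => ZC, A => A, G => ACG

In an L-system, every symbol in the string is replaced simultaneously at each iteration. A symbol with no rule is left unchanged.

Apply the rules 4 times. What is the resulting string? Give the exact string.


Answer: ZAZZZCAZZCAZCACG

Derivation:
Step 0: ZG
Step 1: ZACG
Step 2: ZAZCACG
Step 3: ZAZZCAZCACG
Step 4: ZAZZZCAZZCAZCACG


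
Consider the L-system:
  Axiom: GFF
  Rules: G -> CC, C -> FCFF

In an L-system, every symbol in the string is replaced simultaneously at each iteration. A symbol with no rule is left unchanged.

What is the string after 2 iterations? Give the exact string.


Step 0: GFF
Step 1: CCFF
Step 2: FCFFFCFFFF

Answer: FCFFFCFFFF


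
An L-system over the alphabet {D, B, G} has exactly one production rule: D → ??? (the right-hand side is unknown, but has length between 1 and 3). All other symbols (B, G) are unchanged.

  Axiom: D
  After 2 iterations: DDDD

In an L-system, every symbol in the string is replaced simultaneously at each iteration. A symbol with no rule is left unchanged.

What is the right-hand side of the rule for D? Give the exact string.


Answer: DD

Derivation:
Trying D → DD:
  Step 0: D
  Step 1: DD
  Step 2: DDDD
Matches the given result.


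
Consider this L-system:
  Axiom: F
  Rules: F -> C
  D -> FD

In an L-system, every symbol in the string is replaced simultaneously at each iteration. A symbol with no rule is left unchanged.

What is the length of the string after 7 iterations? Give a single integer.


Step 0: length = 1
Step 1: length = 1
Step 2: length = 1
Step 3: length = 1
Step 4: length = 1
Step 5: length = 1
Step 6: length = 1
Step 7: length = 1

Answer: 1


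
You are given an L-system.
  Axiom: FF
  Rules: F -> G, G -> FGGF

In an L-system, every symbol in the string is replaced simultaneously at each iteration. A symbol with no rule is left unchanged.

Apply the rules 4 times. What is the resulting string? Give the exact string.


Step 0: FF
Step 1: GG
Step 2: FGGFFGGF
Step 3: GFGGFFGGFGGFGGFFGGFG
Step 4: FGGFGFGGFFGGFGGFGGFFGGFGFGGFFGGFGFGGFFGGFGGFGGFFGGFGFGGF

Answer: FGGFGFGGFFGGFGGFGGFFGGFGFGGFFGGFGFGGFFGGFGGFGGFFGGFGFGGF


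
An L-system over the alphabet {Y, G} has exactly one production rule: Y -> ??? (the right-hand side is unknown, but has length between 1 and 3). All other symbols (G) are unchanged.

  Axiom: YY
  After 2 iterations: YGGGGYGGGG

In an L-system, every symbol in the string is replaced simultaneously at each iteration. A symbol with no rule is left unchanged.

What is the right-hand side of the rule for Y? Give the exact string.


Answer: YGG

Derivation:
Trying Y -> YGG:
  Step 0: YY
  Step 1: YGGYGG
  Step 2: YGGGGYGGGG
Matches the given result.


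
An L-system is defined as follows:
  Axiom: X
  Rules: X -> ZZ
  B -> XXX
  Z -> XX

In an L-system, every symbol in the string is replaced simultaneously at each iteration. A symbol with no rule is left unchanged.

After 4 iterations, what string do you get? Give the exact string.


Step 0: X
Step 1: ZZ
Step 2: XXXX
Step 3: ZZZZZZZZ
Step 4: XXXXXXXXXXXXXXXX

Answer: XXXXXXXXXXXXXXXX


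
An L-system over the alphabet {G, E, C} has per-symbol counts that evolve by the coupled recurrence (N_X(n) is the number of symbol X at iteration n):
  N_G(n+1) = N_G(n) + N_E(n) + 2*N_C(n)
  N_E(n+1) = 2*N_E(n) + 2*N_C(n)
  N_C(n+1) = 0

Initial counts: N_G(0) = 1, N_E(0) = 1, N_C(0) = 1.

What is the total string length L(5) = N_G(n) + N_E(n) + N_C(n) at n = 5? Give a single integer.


Answer: 128

Derivation:
Step 0: N_G=1, N_E=1, N_C=1, L=3
Step 1: N_G=4, N_E=4, N_C=0, L=8
Step 2: N_G=8, N_E=8, N_C=0, L=16
Step 3: N_G=16, N_E=16, N_C=0, L=32
Step 4: N_G=32, N_E=32, N_C=0, L=64
Step 5: N_G=64, N_E=64, N_C=0, L=128


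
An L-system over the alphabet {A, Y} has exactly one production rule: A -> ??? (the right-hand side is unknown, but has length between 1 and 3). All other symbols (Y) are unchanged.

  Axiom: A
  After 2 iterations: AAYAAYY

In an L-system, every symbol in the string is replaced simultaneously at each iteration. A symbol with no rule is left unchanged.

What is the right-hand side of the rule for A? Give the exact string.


Answer: AAY

Derivation:
Trying A -> AAY:
  Step 0: A
  Step 1: AAY
  Step 2: AAYAAYY
Matches the given result.


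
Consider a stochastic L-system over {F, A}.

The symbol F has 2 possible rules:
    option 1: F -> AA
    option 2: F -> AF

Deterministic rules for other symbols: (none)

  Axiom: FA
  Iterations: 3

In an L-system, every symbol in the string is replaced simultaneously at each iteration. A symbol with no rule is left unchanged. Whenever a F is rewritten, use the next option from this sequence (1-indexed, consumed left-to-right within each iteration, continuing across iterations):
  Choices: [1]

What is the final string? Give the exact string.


Answer: AAA

Derivation:
Step 0: FA
Step 1: AAA  (used choices [1])
Step 2: AAA  (used choices [])
Step 3: AAA  (used choices [])


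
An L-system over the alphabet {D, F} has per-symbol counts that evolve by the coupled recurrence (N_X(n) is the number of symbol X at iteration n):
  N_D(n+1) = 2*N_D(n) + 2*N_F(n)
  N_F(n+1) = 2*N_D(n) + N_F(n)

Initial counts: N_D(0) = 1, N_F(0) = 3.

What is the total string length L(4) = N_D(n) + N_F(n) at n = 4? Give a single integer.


Answer: 595

Derivation:
Step 0: N_D=1, N_F=3, L=4
Step 1: N_D=8, N_F=5, L=13
Step 2: N_D=26, N_F=21, L=47
Step 3: N_D=94, N_F=73, L=167
Step 4: N_D=334, N_F=261, L=595


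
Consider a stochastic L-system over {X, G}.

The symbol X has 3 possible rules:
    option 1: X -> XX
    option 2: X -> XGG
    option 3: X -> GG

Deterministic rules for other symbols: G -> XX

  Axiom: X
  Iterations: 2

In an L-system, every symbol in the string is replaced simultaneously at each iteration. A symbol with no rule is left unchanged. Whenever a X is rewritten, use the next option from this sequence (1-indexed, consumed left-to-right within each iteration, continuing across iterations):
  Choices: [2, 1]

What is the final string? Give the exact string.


Step 0: X
Step 1: XGG  (used choices [2])
Step 2: XXXXXX  (used choices [1])

Answer: XXXXXX


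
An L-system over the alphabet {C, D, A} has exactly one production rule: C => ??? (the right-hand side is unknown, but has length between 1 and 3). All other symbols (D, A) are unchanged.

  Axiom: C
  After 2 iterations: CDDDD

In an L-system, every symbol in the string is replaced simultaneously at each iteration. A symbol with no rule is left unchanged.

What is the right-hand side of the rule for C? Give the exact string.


Answer: CDD

Derivation:
Trying C => CDD:
  Step 0: C
  Step 1: CDD
  Step 2: CDDDD
Matches the given result.


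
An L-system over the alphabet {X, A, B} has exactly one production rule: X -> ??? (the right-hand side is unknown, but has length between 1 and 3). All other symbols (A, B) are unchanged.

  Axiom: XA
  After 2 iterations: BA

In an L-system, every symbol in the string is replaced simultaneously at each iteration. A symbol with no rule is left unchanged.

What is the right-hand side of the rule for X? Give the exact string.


Answer: B

Derivation:
Trying X -> B:
  Step 0: XA
  Step 1: BA
  Step 2: BA
Matches the given result.


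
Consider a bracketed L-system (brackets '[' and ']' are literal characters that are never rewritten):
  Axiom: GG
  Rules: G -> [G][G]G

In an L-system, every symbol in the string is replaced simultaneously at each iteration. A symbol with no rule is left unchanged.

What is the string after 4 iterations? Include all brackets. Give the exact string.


Step 0: GG
Step 1: [G][G]G[G][G]G
Step 2: [[G][G]G][[G][G]G][G][G]G[[G][G]G][[G][G]G][G][G]G
Step 3: [[[G][G]G][[G][G]G][G][G]G][[[G][G]G][[G][G]G][G][G]G][[G][G]G][[G][G]G][G][G]G[[[G][G]G][[G][G]G][G][G]G][[[G][G]G][[G][G]G][G][G]G][[G][G]G][[G][G]G][G][G]G
Step 4: [[[[G][G]G][[G][G]G][G][G]G][[[G][G]G][[G][G]G][G][G]G][[G][G]G][[G][G]G][G][G]G][[[[G][G]G][[G][G]G][G][G]G][[[G][G]G][[G][G]G][G][G]G][[G][G]G][[G][G]G][G][G]G][[[G][G]G][[G][G]G][G][G]G][[[G][G]G][[G][G]G][G][G]G][[G][G]G][[G][G]G][G][G]G[[[[G][G]G][[G][G]G][G][G]G][[[G][G]G][[G][G]G][G][G]G][[G][G]G][[G][G]G][G][G]G][[[[G][G]G][[G][G]G][G][G]G][[[G][G]G][[G][G]G][G][G]G][[G][G]G][[G][G]G][G][G]G][[[G][G]G][[G][G]G][G][G]G][[[G][G]G][[G][G]G][G][G]G][[G][G]G][[G][G]G][G][G]G

Answer: [[[[G][G]G][[G][G]G][G][G]G][[[G][G]G][[G][G]G][G][G]G][[G][G]G][[G][G]G][G][G]G][[[[G][G]G][[G][G]G][G][G]G][[[G][G]G][[G][G]G][G][G]G][[G][G]G][[G][G]G][G][G]G][[[G][G]G][[G][G]G][G][G]G][[[G][G]G][[G][G]G][G][G]G][[G][G]G][[G][G]G][G][G]G[[[[G][G]G][[G][G]G][G][G]G][[[G][G]G][[G][G]G][G][G]G][[G][G]G][[G][G]G][G][G]G][[[[G][G]G][[G][G]G][G][G]G][[[G][G]G][[G][G]G][G][G]G][[G][G]G][[G][G]G][G][G]G][[[G][G]G][[G][G]G][G][G]G][[[G][G]G][[G][G]G][G][G]G][[G][G]G][[G][G]G][G][G]G


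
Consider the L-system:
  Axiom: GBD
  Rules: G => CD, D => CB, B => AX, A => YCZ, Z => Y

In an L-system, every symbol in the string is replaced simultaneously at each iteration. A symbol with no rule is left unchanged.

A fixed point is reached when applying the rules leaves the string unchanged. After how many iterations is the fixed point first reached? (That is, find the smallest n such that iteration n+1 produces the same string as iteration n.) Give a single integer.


Answer: 5

Derivation:
Step 0: GBD
Step 1: CDAXCB
Step 2: CCBYCZXCAX
Step 3: CCAXYCYXCYCZX
Step 4: CCYCZXYCYXCYCYX
Step 5: CCYCYXYCYXCYCYX
Step 6: CCYCYXYCYXCYCYX  (unchanged — fixed point at step 5)


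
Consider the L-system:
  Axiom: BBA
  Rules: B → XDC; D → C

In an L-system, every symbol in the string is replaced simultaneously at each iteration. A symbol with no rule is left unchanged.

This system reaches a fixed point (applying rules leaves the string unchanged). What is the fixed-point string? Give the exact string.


Step 0: BBA
Step 1: XDCXDCA
Step 2: XCCXCCA
Step 3: XCCXCCA  (unchanged — fixed point at step 2)

Answer: XCCXCCA


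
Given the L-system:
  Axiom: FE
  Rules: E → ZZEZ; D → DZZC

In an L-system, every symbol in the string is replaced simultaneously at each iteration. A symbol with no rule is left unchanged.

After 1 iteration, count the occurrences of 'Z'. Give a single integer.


Step 0: FE  (0 'Z')
Step 1: FZZEZ  (3 'Z')

Answer: 3


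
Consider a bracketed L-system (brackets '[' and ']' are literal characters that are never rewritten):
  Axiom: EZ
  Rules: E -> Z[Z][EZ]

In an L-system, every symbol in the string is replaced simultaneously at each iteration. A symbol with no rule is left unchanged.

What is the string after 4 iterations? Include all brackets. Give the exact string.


Step 0: EZ
Step 1: Z[Z][EZ]Z
Step 2: Z[Z][Z[Z][EZ]Z]Z
Step 3: Z[Z][Z[Z][Z[Z][EZ]Z]Z]Z
Step 4: Z[Z][Z[Z][Z[Z][Z[Z][EZ]Z]Z]Z]Z

Answer: Z[Z][Z[Z][Z[Z][Z[Z][EZ]Z]Z]Z]Z


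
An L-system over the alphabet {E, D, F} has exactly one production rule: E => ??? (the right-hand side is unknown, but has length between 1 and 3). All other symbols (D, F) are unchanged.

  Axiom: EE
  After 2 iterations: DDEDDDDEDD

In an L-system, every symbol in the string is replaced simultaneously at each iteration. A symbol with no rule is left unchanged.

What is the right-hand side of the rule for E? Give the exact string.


Answer: DED

Derivation:
Trying E => DED:
  Step 0: EE
  Step 1: DEDDED
  Step 2: DDEDDDDEDD
Matches the given result.


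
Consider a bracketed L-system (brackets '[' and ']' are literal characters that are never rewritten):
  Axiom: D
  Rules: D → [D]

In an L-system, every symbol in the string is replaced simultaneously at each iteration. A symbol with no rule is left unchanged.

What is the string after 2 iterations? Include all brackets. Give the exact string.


Answer: [[D]]

Derivation:
Step 0: D
Step 1: [D]
Step 2: [[D]]


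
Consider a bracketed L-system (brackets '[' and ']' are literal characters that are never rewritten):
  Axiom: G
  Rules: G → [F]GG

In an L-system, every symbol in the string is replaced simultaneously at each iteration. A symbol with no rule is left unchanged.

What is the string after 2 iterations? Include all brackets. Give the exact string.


Step 0: G
Step 1: [F]GG
Step 2: [F][F]GG[F]GG

Answer: [F][F]GG[F]GG


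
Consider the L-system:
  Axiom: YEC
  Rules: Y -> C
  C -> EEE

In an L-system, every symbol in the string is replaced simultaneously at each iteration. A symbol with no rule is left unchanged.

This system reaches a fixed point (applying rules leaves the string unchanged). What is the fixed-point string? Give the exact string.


Step 0: YEC
Step 1: CEEEE
Step 2: EEEEEEE
Step 3: EEEEEEE  (unchanged — fixed point at step 2)

Answer: EEEEEEE


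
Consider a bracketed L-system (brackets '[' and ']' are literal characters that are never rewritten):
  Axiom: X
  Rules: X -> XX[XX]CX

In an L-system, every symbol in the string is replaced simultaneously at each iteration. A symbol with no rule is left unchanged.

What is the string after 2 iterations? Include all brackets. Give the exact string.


Answer: XX[XX]CXXX[XX]CX[XX[XX]CXXX[XX]CX]CXX[XX]CX

Derivation:
Step 0: X
Step 1: XX[XX]CX
Step 2: XX[XX]CXXX[XX]CX[XX[XX]CXXX[XX]CX]CXX[XX]CX


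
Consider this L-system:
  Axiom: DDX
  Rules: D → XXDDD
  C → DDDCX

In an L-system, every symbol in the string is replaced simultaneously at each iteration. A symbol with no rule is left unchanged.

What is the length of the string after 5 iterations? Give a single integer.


Answer: 971

Derivation:
Step 0: length = 3
Step 1: length = 11
Step 2: length = 35
Step 3: length = 107
Step 4: length = 323
Step 5: length = 971


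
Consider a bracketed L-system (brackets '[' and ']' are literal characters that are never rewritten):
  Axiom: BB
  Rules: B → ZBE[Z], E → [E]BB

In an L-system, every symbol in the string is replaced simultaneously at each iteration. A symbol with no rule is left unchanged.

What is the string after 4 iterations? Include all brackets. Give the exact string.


Step 0: BB
Step 1: ZBE[Z]ZBE[Z]
Step 2: ZZBE[Z][E]BB[Z]ZZBE[Z][E]BB[Z]
Step 3: ZZZBE[Z][E]BB[Z][[E]BB]ZBE[Z]ZBE[Z][Z]ZZZBE[Z][E]BB[Z][[E]BB]ZBE[Z]ZBE[Z][Z]
Step 4: ZZZZBE[Z][E]BB[Z][[E]BB]ZBE[Z]ZBE[Z][Z][[[E]BB]ZBE[Z]ZBE[Z]]ZZBE[Z][E]BB[Z]ZZBE[Z][E]BB[Z][Z]ZZZZBE[Z][E]BB[Z][[E]BB]ZBE[Z]ZBE[Z][Z][[[E]BB]ZBE[Z]ZBE[Z]]ZZBE[Z][E]BB[Z]ZZBE[Z][E]BB[Z][Z]

Answer: ZZZZBE[Z][E]BB[Z][[E]BB]ZBE[Z]ZBE[Z][Z][[[E]BB]ZBE[Z]ZBE[Z]]ZZBE[Z][E]BB[Z]ZZBE[Z][E]BB[Z][Z]ZZZZBE[Z][E]BB[Z][[E]BB]ZBE[Z]ZBE[Z][Z][[[E]BB]ZBE[Z]ZBE[Z]]ZZBE[Z][E]BB[Z]ZZBE[Z][E]BB[Z][Z]


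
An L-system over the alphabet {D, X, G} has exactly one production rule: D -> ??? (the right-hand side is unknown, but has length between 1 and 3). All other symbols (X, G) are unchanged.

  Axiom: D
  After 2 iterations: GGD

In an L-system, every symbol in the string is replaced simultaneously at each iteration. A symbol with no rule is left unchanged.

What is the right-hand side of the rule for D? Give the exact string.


Trying D -> GD:
  Step 0: D
  Step 1: GD
  Step 2: GGD
Matches the given result.

Answer: GD


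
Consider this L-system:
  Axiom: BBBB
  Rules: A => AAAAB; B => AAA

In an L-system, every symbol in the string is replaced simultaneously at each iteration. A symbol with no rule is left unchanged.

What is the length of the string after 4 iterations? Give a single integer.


Answer: 1284

Derivation:
Step 0: length = 4
Step 1: length = 12
Step 2: length = 60
Step 3: length = 276
Step 4: length = 1284


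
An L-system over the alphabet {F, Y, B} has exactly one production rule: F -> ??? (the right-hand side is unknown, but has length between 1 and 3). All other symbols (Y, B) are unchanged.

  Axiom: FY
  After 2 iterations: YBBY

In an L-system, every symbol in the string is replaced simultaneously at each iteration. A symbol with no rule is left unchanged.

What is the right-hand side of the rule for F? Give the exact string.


Trying F -> YBB:
  Step 0: FY
  Step 1: YBBY
  Step 2: YBBY
Matches the given result.

Answer: YBB


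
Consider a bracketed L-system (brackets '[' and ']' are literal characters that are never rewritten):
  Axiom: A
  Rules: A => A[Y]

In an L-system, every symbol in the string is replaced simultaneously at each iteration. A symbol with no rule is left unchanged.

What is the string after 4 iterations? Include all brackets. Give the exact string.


Step 0: A
Step 1: A[Y]
Step 2: A[Y][Y]
Step 3: A[Y][Y][Y]
Step 4: A[Y][Y][Y][Y]

Answer: A[Y][Y][Y][Y]


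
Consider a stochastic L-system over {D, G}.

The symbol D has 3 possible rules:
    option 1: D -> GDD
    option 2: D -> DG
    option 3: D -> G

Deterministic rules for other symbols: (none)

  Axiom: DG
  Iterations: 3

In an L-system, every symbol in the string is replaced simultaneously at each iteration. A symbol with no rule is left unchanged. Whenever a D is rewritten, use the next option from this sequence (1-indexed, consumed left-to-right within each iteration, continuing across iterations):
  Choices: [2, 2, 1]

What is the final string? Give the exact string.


Answer: GDDGGG

Derivation:
Step 0: DG
Step 1: DGG  (used choices [2])
Step 2: DGGG  (used choices [2])
Step 3: GDDGGG  (used choices [1])


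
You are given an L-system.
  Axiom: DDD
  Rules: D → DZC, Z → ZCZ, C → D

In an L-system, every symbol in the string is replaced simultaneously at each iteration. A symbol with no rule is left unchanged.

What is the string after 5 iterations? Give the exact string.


Answer: DZCZCZDZCZDZCZDZCZCZDZCZDZCZCZDZCZDZCZCZDZCZDZCZDZCZCZDZCZDZCZCZDZCZDZCZDZCZCZDZCZDZCZCZDZCZDZCZDZCDZCZCZDZCZDZCZDZCZCZDZCZDZCZCZDZCZDZCZCZDZCZDZCZDZCZCZDZCZDZCZCZDZCZDZCZDZCZCZDZCZDZCZCZDZCZDZCZDZCDZCZCZDZCZDZCZDZCZCZDZCZDZCZCZDZCZDZCZCZDZCZDZCZDZCZCZDZCZDZCZCZDZCZDZCZDZCZCZDZCZDZCZCZDZCZDZCZDZC

Derivation:
Step 0: DDD
Step 1: DZCDZCDZC
Step 2: DZCZCZDDZCZCZDDZCZCZD
Step 3: DZCZCZDZCZDZCZDZCDZCZCZDZCZDZCZDZCDZCZCZDZCZDZCZDZC
Step 4: DZCZCZDZCZDZCZDZCZCZDZCZDZCZCZDZCZDZCZCZDDZCZCZDZCZDZCZDZCZCZDZCZDZCZCZDZCZDZCZCZDDZCZCZDZCZDZCZDZCZCZDZCZDZCZCZDZCZDZCZCZD
Step 5: DZCZCZDZCZDZCZDZCZCZDZCZDZCZCZDZCZDZCZCZDZCZDZCZDZCZCZDZCZDZCZCZDZCZDZCZDZCZCZDZCZDZCZCZDZCZDZCZDZCDZCZCZDZCZDZCZDZCZCZDZCZDZCZCZDZCZDZCZCZDZCZDZCZDZCZCZDZCZDZCZCZDZCZDZCZDZCZCZDZCZDZCZCZDZCZDZCZDZCDZCZCZDZCZDZCZDZCZCZDZCZDZCZCZDZCZDZCZCZDZCZDZCZDZCZCZDZCZDZCZCZDZCZDZCZDZCZCZDZCZDZCZCZDZCZDZCZDZC


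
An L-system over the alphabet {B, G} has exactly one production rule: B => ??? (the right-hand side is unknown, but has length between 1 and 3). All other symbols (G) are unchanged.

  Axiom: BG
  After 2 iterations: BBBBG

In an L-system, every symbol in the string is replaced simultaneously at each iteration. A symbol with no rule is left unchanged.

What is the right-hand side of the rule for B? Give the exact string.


Answer: BB

Derivation:
Trying B => BB:
  Step 0: BG
  Step 1: BBG
  Step 2: BBBBG
Matches the given result.


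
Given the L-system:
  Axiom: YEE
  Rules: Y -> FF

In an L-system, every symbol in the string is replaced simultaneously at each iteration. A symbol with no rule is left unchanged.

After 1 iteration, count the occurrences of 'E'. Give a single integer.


Answer: 2

Derivation:
Step 0: YEE  (2 'E')
Step 1: FFEE  (2 'E')


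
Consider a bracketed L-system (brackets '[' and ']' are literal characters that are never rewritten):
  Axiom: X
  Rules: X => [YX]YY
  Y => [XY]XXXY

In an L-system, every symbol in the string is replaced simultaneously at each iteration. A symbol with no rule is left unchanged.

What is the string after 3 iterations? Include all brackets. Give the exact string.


Step 0: X
Step 1: [YX]YY
Step 2: [[XY]XXXY[YX]YY][XY]XXXY[XY]XXXY
Step 3: [[[YX]YY[XY]XXXY][YX]YY[YX]YY[YX]YY[XY]XXXY[[XY]XXXY[YX]YY][XY]XXXY[XY]XXXY][[YX]YY[XY]XXXY][YX]YY[YX]YY[YX]YY[XY]XXXY[[YX]YY[XY]XXXY][YX]YY[YX]YY[YX]YY[XY]XXXY

Answer: [[[YX]YY[XY]XXXY][YX]YY[YX]YY[YX]YY[XY]XXXY[[XY]XXXY[YX]YY][XY]XXXY[XY]XXXY][[YX]YY[XY]XXXY][YX]YY[YX]YY[YX]YY[XY]XXXY[[YX]YY[XY]XXXY][YX]YY[YX]YY[YX]YY[XY]XXXY


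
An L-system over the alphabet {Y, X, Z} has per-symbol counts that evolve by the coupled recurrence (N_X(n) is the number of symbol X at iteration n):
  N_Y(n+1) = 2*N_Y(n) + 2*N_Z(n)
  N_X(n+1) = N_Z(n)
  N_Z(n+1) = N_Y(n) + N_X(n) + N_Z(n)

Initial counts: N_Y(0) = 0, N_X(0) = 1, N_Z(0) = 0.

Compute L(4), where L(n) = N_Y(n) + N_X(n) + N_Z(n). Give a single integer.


Step 0: N_Y=0, N_X=1, N_Z=0, L=1
Step 1: N_Y=0, N_X=0, N_Z=1, L=1
Step 2: N_Y=2, N_X=1, N_Z=1, L=4
Step 3: N_Y=6, N_X=1, N_Z=4, L=11
Step 4: N_Y=20, N_X=4, N_Z=11, L=35

Answer: 35


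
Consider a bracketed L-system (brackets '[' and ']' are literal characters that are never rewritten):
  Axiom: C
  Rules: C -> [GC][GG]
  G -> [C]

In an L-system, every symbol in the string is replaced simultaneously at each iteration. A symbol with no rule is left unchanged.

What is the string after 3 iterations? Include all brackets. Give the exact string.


Step 0: C
Step 1: [GC][GG]
Step 2: [[C][GC][GG]][[C][C]]
Step 3: [[[GC][GG]][[C][GC][GG]][[C][C]]][[[GC][GG]][[GC][GG]]]

Answer: [[[GC][GG]][[C][GC][GG]][[C][C]]][[[GC][GG]][[GC][GG]]]


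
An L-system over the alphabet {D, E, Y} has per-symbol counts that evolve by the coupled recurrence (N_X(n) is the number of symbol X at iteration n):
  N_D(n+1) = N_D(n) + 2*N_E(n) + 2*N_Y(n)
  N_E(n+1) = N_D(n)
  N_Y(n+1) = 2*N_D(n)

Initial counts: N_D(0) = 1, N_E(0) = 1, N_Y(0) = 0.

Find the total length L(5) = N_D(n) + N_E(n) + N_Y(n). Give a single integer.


Step 0: N_D=1, N_E=1, N_Y=0, L=2
Step 1: N_D=3, N_E=1, N_Y=2, L=6
Step 2: N_D=9, N_E=3, N_Y=6, L=18
Step 3: N_D=27, N_E=9, N_Y=18, L=54
Step 4: N_D=81, N_E=27, N_Y=54, L=162
Step 5: N_D=243, N_E=81, N_Y=162, L=486

Answer: 486


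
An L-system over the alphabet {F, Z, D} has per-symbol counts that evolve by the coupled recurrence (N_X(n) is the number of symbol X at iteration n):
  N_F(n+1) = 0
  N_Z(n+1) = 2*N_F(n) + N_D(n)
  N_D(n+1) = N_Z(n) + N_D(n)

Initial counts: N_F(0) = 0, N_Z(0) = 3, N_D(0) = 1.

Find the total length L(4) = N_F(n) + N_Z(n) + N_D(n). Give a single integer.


Answer: 23

Derivation:
Step 0: N_F=0, N_Z=3, N_D=1, L=4
Step 1: N_F=0, N_Z=1, N_D=4, L=5
Step 2: N_F=0, N_Z=4, N_D=5, L=9
Step 3: N_F=0, N_Z=5, N_D=9, L=14
Step 4: N_F=0, N_Z=9, N_D=14, L=23


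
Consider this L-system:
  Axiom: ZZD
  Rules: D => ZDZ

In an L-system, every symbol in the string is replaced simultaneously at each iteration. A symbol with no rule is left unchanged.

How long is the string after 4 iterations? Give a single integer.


Step 0: length = 3
Step 1: length = 5
Step 2: length = 7
Step 3: length = 9
Step 4: length = 11

Answer: 11


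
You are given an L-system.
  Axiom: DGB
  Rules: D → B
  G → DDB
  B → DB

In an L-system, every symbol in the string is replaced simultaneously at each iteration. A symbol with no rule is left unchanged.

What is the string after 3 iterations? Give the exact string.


Step 0: DGB
Step 1: BDDBDB
Step 2: DBBBDBBDB
Step 3: BDBDBDBBDBDBBDB

Answer: BDBDBDBBDBDBBDB


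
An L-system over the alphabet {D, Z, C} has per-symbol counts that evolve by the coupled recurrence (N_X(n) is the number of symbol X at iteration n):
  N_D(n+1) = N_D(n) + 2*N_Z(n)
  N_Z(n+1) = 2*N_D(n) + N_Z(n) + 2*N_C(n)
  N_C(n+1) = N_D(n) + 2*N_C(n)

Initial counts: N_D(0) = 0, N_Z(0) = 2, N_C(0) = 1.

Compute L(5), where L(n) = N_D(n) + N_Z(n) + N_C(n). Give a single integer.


Step 0: N_D=0, N_Z=2, N_C=1, L=3
Step 1: N_D=4, N_Z=4, N_C=2, L=10
Step 2: N_D=12, N_Z=16, N_C=8, L=36
Step 3: N_D=44, N_Z=56, N_C=28, L=128
Step 4: N_D=156, N_Z=200, N_C=100, L=456
Step 5: N_D=556, N_Z=712, N_C=356, L=1624

Answer: 1624


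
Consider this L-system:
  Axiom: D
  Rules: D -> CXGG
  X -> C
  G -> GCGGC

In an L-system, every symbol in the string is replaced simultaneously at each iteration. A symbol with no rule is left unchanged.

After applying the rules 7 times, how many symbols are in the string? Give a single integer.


Answer: 2916

Derivation:
Step 0: length = 1
Step 1: length = 4
Step 2: length = 12
Step 3: length = 36
Step 4: length = 108
Step 5: length = 324
Step 6: length = 972
Step 7: length = 2916


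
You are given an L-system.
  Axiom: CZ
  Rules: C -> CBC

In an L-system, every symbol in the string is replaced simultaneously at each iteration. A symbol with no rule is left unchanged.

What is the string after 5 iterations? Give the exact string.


Step 0: CZ
Step 1: CBCZ
Step 2: CBCBCBCZ
Step 3: CBCBCBCBCBCBCBCZ
Step 4: CBCBCBCBCBCBCBCBCBCBCBCBCBCBCBCZ
Step 5: CBCBCBCBCBCBCBCBCBCBCBCBCBCBCBCBCBCBCBCBCBCBCBCBCBCBCBCBCBCBCBCZ

Answer: CBCBCBCBCBCBCBCBCBCBCBCBCBCBCBCBCBCBCBCBCBCBCBCBCBCBCBCBCBCBCBCZ


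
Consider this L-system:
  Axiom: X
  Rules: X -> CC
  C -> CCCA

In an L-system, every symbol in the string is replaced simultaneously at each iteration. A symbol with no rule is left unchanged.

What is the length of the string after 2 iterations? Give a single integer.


Answer: 8

Derivation:
Step 0: length = 1
Step 1: length = 2
Step 2: length = 8
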